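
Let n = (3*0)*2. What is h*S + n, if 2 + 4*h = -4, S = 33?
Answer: -99/2 ≈ -49.500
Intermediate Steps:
h = -3/2 (h = -1/2 + (1/4)*(-4) = -1/2 - 1 = -3/2 ≈ -1.5000)
n = 0 (n = 0*2 = 0)
h*S + n = -3/2*33 + 0 = -99/2 + 0 = -99/2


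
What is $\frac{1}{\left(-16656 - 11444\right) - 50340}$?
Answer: $- \frac{1}{78440} \approx -1.2749 \cdot 10^{-5}$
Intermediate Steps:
$\frac{1}{\left(-16656 - 11444\right) - 50340} = \frac{1}{-28100 - 50340} = \frac{1}{-78440} = - \frac{1}{78440}$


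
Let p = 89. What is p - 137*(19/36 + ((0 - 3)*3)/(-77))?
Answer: 1889/2772 ≈ 0.68146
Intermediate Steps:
p - 137*(19/36 + ((0 - 3)*3)/(-77)) = 89 - 137*(19/36 + ((0 - 3)*3)/(-77)) = 89 - 137*(19*(1/36) - 3*3*(-1/77)) = 89 - 137*(19/36 - 9*(-1/77)) = 89 - 137*(19/36 + 9/77) = 89 - 137*1787/2772 = 89 - 244819/2772 = 1889/2772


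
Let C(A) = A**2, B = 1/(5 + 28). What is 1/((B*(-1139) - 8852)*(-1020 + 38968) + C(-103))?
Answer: -33/11128090643 ≈ -2.9655e-9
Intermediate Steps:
B = 1/33 ≈ 0.030303
1/((B*(-1139) - 8852)*(-1020 + 38968) + C(-103)) = 1/(((1/33)*(-1139) - 8852)*(-1020 + 38968) + (-103)**2) = 1/((-1139/33 - 8852)*37948 + 10609) = 1/(-293255/33*37948 + 10609) = 1/(-11128440740/33 + 10609) = 1/(-11128090643/33) = -33/11128090643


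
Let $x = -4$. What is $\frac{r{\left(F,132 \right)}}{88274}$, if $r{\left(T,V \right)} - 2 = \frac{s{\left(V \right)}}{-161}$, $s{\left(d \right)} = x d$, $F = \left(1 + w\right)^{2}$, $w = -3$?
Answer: $\frac{425}{7106057} \approx 5.9808 \cdot 10^{-5}$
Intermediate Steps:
$F = 4$ ($F = \left(1 - 3\right)^{2} = \left(-2\right)^{2} = 4$)
$s{\left(d \right)} = - 4 d$
$r{\left(T,V \right)} = 2 + \frac{4 V}{161}$ ($r{\left(T,V \right)} = 2 + \frac{\left(-4\right) V}{-161} = 2 + - 4 V \left(- \frac{1}{161}\right) = 2 + \frac{4 V}{161}$)
$\frac{r{\left(F,132 \right)}}{88274} = \frac{2 + \frac{4}{161} \cdot 132}{88274} = \left(2 + \frac{528}{161}\right) \frac{1}{88274} = \frac{850}{161} \cdot \frac{1}{88274} = \frac{425}{7106057}$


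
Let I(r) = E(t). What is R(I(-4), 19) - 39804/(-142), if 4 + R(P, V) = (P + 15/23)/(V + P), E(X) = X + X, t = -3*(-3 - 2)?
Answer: 22159541/80017 ≈ 276.94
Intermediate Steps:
t = 15 (t = -3*(-5) = 15)
E(X) = 2*X
I(r) = 30 (I(r) = 2*15 = 30)
R(P, V) = -4 + (15/23 + P)/(P + V) (R(P, V) = -4 + (P + 15/23)/(V + P) = -4 + (P + 15*(1/23))/(P + V) = -4 + (P + 15/23)/(P + V) = -4 + (15/23 + P)/(P + V))
R(I(-4), 19) - 39804/(-142) = (15/23 - 4*19 - 3*30)/(30 + 19) - 39804/(-142) = (15/23 - 76 - 90)/49 - 39804*(-1)/142 = (1/49)*(-3803/23) - 321*(-62/71) = -3803/1127 + 19902/71 = 22159541/80017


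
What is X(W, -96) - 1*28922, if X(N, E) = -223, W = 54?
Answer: -29145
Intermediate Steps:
X(W, -96) - 1*28922 = -223 - 1*28922 = -223 - 28922 = -29145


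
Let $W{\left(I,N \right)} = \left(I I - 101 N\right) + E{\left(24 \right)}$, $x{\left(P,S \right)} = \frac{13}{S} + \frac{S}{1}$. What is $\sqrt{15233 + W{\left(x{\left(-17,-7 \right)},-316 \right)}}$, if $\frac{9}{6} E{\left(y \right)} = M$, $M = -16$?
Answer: $\frac{\sqrt{20822601}}{21} \approx 217.29$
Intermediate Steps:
$E{\left(y \right)} = - \frac{32}{3}$ ($E{\left(y \right)} = \frac{2}{3} \left(-16\right) = - \frac{32}{3}$)
$x{\left(P,S \right)} = S + \frac{13}{S}$ ($x{\left(P,S \right)} = \frac{13}{S} + S 1 = \frac{13}{S} + S = S + \frac{13}{S}$)
$W{\left(I,N \right)} = - \frac{32}{3} + I^{2} - 101 N$ ($W{\left(I,N \right)} = \left(I I - 101 N\right) - \frac{32}{3} = \left(I^{2} - 101 N\right) - \frac{32}{3} = - \frac{32}{3} + I^{2} - 101 N$)
$\sqrt{15233 + W{\left(x{\left(-17,-7 \right)},-316 \right)}} = \sqrt{15233 - \left(- \frac{95716}{3} - \left(-7 + \frac{13}{-7}\right)^{2}\right)} = \sqrt{15233 + \left(- \frac{32}{3} + \left(-7 + 13 \left(- \frac{1}{7}\right)\right)^{2} + 31916\right)} = \sqrt{15233 + \left(- \frac{32}{3} + \left(-7 - \frac{13}{7}\right)^{2} + 31916\right)} = \sqrt{15233 + \left(- \frac{32}{3} + \left(- \frac{62}{7}\right)^{2} + 31916\right)} = \sqrt{15233 + \left(- \frac{32}{3} + \frac{3844}{49} + 31916\right)} = \sqrt{15233 + \frac{4701616}{147}} = \sqrt{\frac{6940867}{147}} = \frac{\sqrt{20822601}}{21}$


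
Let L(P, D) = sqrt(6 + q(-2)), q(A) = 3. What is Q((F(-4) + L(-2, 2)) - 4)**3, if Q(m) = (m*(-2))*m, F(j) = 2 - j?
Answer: -125000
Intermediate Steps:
L(P, D) = 3 (L(P, D) = sqrt(6 + 3) = sqrt(9) = 3)
Q(m) = -2*m**2 (Q(m) = (-2*m)*m = -2*m**2)
Q((F(-4) + L(-2, 2)) - 4)**3 = (-2*(((2 - 1*(-4)) + 3) - 4)**2)**3 = (-2*(((2 + 4) + 3) - 4)**2)**3 = (-2*((6 + 3) - 4)**2)**3 = (-2*(9 - 4)**2)**3 = (-2*5**2)**3 = (-2*25)**3 = (-50)**3 = -125000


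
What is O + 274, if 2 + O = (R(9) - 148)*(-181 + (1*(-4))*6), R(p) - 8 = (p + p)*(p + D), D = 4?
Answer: -18998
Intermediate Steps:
R(p) = 8 + 2*p*(4 + p) (R(p) = 8 + (p + p)*(p + 4) = 8 + (2*p)*(4 + p) = 8 + 2*p*(4 + p))
O = -19272 (O = -2 + ((8 + 2*9² + 8*9) - 148)*(-181 + (1*(-4))*6) = -2 + ((8 + 2*81 + 72) - 148)*(-181 - 4*6) = -2 + ((8 + 162 + 72) - 148)*(-181 - 24) = -2 + (242 - 148)*(-205) = -2 + 94*(-205) = -2 - 19270 = -19272)
O + 274 = -19272 + 274 = -18998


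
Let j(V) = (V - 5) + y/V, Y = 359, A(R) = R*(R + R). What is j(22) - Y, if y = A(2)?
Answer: -3758/11 ≈ -341.64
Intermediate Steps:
A(R) = 2*R**2 (A(R) = R*(2*R) = 2*R**2)
y = 8 (y = 2*2**2 = 2*4 = 8)
j(V) = -5 + V + 8/V (j(V) = (V - 5) + 8/V = (-5 + V) + 8/V = -5 + V + 8/V)
j(22) - Y = (-5 + 22 + 8/22) - 1*359 = (-5 + 22 + 8*(1/22)) - 359 = (-5 + 22 + 4/11) - 359 = 191/11 - 359 = -3758/11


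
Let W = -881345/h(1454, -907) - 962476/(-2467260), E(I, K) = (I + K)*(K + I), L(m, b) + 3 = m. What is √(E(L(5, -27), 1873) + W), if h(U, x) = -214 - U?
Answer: √1276386747019263725665/19052730 ≈ 1875.1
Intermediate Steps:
L(m, b) = -3 + m
E(I, K) = (I + K)² (E(I, K) = (I + K)*(I + K) = (I + K)²)
W = 181342722889/342949140 (W = -881345/(-214 - 1*1454) - 962476/(-2467260) = -881345/(-214 - 1454) - 962476*(-1/2467260) = -881345/(-1668) + 240619/616815 = -881345*(-1/1668) + 240619/616815 = 881345/1668 + 240619/616815 = 181342722889/342949140 ≈ 528.77)
√(E(L(5, -27), 1873) + W) = √(((-3 + 5) + 1873)² + 181342722889/342949140) = √((2 + 1873)² + 181342722889/342949140) = √(1875² + 181342722889/342949140) = √(3515625 + 181342722889/342949140) = √(1205861913035389/342949140) = √1276386747019263725665/19052730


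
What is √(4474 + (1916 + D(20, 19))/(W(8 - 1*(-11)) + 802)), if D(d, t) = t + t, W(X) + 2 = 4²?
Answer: √186289638/204 ≈ 66.906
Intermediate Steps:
W(X) = 14 (W(X) = -2 + 4² = -2 + 16 = 14)
D(d, t) = 2*t
√(4474 + (1916 + D(20, 19))/(W(8 - 1*(-11)) + 802)) = √(4474 + (1916 + 2*19)/(14 + 802)) = √(4474 + (1916 + 38)/816) = √(4474 + 1954*(1/816)) = √(4474 + 977/408) = √(1826369/408) = √186289638/204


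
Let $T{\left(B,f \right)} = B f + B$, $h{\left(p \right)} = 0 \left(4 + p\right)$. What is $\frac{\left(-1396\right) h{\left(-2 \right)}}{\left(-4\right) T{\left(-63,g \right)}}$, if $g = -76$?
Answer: $0$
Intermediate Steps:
$h{\left(p \right)} = 0$
$T{\left(B,f \right)} = B + B f$
$\frac{\left(-1396\right) h{\left(-2 \right)}}{\left(-4\right) T{\left(-63,g \right)}} = \frac{\left(-1396\right) 0}{\left(-4\right) \left(- 63 \left(1 - 76\right)\right)} = \frac{0}{\left(-4\right) \left(\left(-63\right) \left(-75\right)\right)} = \frac{0}{\left(-4\right) 4725} = \frac{0}{-18900} = 0 \left(- \frac{1}{18900}\right) = 0$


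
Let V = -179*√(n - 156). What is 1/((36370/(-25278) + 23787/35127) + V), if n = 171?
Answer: 205931872161114/129950159730812543339 - 48398628146936859*√15/129950159730812543339 ≈ -0.0014409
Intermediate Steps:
V = -179*√15 (V = -179*√(171 - 156) = -179*√15 ≈ -693.26)
1/((36370/(-25278) + 23787/35127) + V) = 1/((36370/(-25278) + 23787/35127) - 179*√15) = 1/((36370*(-1/25278) + 23787*(1/35127)) - 179*√15) = 1/((-18185/12639 + 881/1301) - 179*√15) = 1/(-12523726/16443339 - 179*√15)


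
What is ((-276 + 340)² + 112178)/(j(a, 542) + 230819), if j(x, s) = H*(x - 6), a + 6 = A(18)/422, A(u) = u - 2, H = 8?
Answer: 8177938/16227539 ≈ 0.50395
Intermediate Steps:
A(u) = -2 + u
a = -1258/211 (a = -6 + (-2 + 18)/422 = -6 + 16*(1/422) = -6 + 8/211 = -1258/211 ≈ -5.9621)
j(x, s) = -48 + 8*x (j(x, s) = 8*(x - 6) = 8*(-6 + x) = -48 + 8*x)
((-276 + 340)² + 112178)/(j(a, 542) + 230819) = ((-276 + 340)² + 112178)/((-48 + 8*(-1258/211)) + 230819) = (64² + 112178)/((-48 - 10064/211) + 230819) = (4096 + 112178)/(-20192/211 + 230819) = 116274/(48682617/211) = 116274*(211/48682617) = 8177938/16227539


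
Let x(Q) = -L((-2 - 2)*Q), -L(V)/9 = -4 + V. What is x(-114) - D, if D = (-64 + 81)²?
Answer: 3779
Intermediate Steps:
L(V) = 36 - 9*V (L(V) = -9*(-4 + V) = 36 - 9*V)
x(Q) = -36 - 36*Q (x(Q) = -(36 - 9*(-2 - 2)*Q) = -(36 - (-36)*Q) = -(36 + 36*Q) = -36 - 36*Q)
D = 289 (D = 17² = 289)
x(-114) - D = (-36 - 36*(-114)) - 1*289 = (-36 + 4104) - 289 = 4068 - 289 = 3779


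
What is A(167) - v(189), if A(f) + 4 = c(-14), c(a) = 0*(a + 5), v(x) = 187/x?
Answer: -943/189 ≈ -4.9894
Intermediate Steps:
c(a) = 0 (c(a) = 0*(5 + a) = 0)
A(f) = -4 (A(f) = -4 + 0 = -4)
A(167) - v(189) = -4 - 187/189 = -943/189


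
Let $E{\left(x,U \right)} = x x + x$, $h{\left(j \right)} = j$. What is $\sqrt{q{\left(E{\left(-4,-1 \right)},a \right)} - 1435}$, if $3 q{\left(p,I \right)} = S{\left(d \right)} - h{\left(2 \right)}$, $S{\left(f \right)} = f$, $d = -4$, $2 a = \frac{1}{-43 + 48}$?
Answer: $i \sqrt{1437} \approx 37.908 i$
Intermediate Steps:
$a = \frac{1}{10}$ ($a = \frac{1}{2 \left(-43 + 48\right)} = \frac{1}{2 \cdot 5} = \frac{1}{2} \cdot \frac{1}{5} = \frac{1}{10} \approx 0.1$)
$E{\left(x,U \right)} = x + x^{2}$ ($E{\left(x,U \right)} = x^{2} + x = x + x^{2}$)
$q{\left(p,I \right)} = -2$ ($q{\left(p,I \right)} = \frac{-4 - 2}{3} = \frac{1}{3} \left(-6\right) = -2$)
$\sqrt{q{\left(E{\left(-4,-1 \right)},a \right)} - 1435} = \sqrt{-2 - 1435} = \sqrt{-1437} = i \sqrt{1437}$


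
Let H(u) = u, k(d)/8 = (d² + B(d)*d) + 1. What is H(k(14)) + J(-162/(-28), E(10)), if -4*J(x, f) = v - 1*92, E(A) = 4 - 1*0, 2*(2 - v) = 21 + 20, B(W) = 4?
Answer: 16413/8 ≈ 2051.6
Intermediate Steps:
v = -37/2 (v = 2 - (21 + 20)/2 = 2 - ½*41 = 2 - 41/2 = -37/2 ≈ -18.500)
E(A) = 4 (E(A) = 4 + 0 = 4)
k(d) = 8 + 8*d² + 32*d (k(d) = 8*((d² + 4*d) + 1) = 8*(1 + d² + 4*d) = 8 + 8*d² + 32*d)
J(x, f) = 221/8 (J(x, f) = -(-37/2 - 1*92)/4 = -(-37/2 - 92)/4 = -¼*(-221/2) = 221/8)
H(k(14)) + J(-162/(-28), E(10)) = (8 + 8*14² + 32*14) + 221/8 = (8 + 8*196 + 448) + 221/8 = (8 + 1568 + 448) + 221/8 = 2024 + 221/8 = 16413/8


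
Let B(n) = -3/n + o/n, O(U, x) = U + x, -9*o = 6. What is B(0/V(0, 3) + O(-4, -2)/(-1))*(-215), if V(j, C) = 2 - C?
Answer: 2365/18 ≈ 131.39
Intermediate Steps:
o = -⅔ (o = -⅑*6 = -⅔ ≈ -0.66667)
B(n) = -11/(3*n) (B(n) = -3/n - 2/(3*n) = -11/(3*n))
B(0/V(0, 3) + O(-4, -2)/(-1))*(-215) = -11/(3*(0/(2 - 1*3) + (-4 - 2)/(-1)))*(-215) = -11/(3*(0/(2 - 3) - 6*(-1)))*(-215) = -11/(3*(0/(-1) + 6))*(-215) = -11/(3*(0*(-1) + 6))*(-215) = -11/(3*(0 + 6))*(-215) = -11/3/6*(-215) = -11/3*⅙*(-215) = -11/18*(-215) = 2365/18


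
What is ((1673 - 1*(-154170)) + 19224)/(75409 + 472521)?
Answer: 175067/547930 ≈ 0.31951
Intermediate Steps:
((1673 - 1*(-154170)) + 19224)/(75409 + 472521) = ((1673 + 154170) + 19224)/547930 = (155843 + 19224)*(1/547930) = 175067*(1/547930) = 175067/547930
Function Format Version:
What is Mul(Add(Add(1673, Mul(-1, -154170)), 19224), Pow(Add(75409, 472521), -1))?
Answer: Rational(175067, 547930) ≈ 0.31951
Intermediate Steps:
Mul(Add(Add(1673, Mul(-1, -154170)), 19224), Pow(Add(75409, 472521), -1)) = Mul(Add(Add(1673, 154170), 19224), Pow(547930, -1)) = Mul(Add(155843, 19224), Rational(1, 547930)) = Mul(175067, Rational(1, 547930)) = Rational(175067, 547930)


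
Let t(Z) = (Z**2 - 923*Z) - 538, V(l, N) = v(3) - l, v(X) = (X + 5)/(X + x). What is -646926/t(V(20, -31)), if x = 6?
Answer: -26200503/707405 ≈ -37.037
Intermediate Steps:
v(X) = (5 + X)/(6 + X) (v(X) = (X + 5)/(X + 6) = (5 + X)/(6 + X))
V(l, N) = 8/9 - l (V(l, N) = (5 + 3)/(6 + 3) - l = 8/9 - l)
t(Z) = -538 + Z**2 - 923*Z
-646926/t(V(20, -31)) = -646926/(-538 + (8/9 - 1*20)**2 - 923*(8/9 - 1*20)) = -646926/(-538 + (8/9 - 20)**2 - 923*(8/9 - 20)) = -646926/(-538 + (-172/9)**2 - 923*(-172/9)) = -646926/(-538 + 29584/81 + 158756/9) = -646926/1414810/81 = -646926*81/1414810 = -26200503/707405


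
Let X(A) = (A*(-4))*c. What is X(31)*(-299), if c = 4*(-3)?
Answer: -444912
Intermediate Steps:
c = -12
X(A) = 48*A (X(A) = (A*(-4))*(-12) = -4*A*(-12) = 48*A)
X(31)*(-299) = (48*31)*(-299) = 1488*(-299) = -444912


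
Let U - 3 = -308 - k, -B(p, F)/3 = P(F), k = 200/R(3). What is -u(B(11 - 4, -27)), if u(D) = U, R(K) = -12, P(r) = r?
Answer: 865/3 ≈ 288.33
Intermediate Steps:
k = -50/3 (k = 200/(-12) = 200*(-1/12) = -50/3 ≈ -16.667)
B(p, F) = -3*F
U = -865/3 (U = 3 + (-308 - 1*(-50/3)) = 3 + (-308 + 50/3) = 3 - 874/3 = -865/3 ≈ -288.33)
u(D) = -865/3
-u(B(11 - 4, -27)) = -1*(-865/3) = 865/3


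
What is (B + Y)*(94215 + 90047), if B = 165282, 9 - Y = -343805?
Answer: 93807047152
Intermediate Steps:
Y = 343814 (Y = 9 - 1*(-343805) = 9 + 343805 = 343814)
(B + Y)*(94215 + 90047) = (165282 + 343814)*(94215 + 90047) = 509096*184262 = 93807047152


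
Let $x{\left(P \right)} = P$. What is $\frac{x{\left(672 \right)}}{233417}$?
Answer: $\frac{672}{233417} \approx 0.002879$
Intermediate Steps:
$\frac{x{\left(672 \right)}}{233417} = \frac{672}{233417}$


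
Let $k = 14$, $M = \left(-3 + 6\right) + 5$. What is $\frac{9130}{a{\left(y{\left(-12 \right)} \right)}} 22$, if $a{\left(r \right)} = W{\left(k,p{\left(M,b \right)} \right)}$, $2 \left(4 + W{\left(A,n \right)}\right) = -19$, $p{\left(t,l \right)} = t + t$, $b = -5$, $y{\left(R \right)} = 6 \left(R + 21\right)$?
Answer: $- \frac{401720}{27} \approx -14879.0$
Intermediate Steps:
$y{\left(R \right)} = 126 + 6 R$ ($y{\left(R \right)} = 6 \left(21 + R\right) = 126 + 6 R$)
$M = 8$ ($M = 3 + 5 = 8$)
$p{\left(t,l \right)} = 2 t$
$W{\left(A,n \right)} = - \frac{27}{2}$ ($W{\left(A,n \right)} = -4 + \frac{1}{2} \left(-19\right) = -4 - \frac{19}{2} = - \frac{27}{2}$)
$a{\left(r \right)} = - \frac{27}{2}$
$\frac{9130}{a{\left(y{\left(-12 \right)} \right)}} 22 = \frac{9130}{- \frac{27}{2}} \cdot 22 = 9130 \left(- \frac{2}{27}\right) 22 = \left(- \frac{18260}{27}\right) 22 = - \frac{401720}{27}$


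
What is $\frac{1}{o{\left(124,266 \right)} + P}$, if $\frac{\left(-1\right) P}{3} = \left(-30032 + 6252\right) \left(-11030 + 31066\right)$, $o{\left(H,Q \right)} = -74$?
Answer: $\frac{1}{1429368166} \approx 6.9961 \cdot 10^{-10}$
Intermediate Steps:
$P = 1429368240$ ($P = - 3 \left(-30032 + 6252\right) \left(-11030 + 31066\right) = - 3 \left(\left(-23780\right) 20036\right) = \left(-3\right) \left(-476456080\right) = 1429368240$)
$\frac{1}{o{\left(124,266 \right)} + P} = \frac{1}{-74 + 1429368240} = \frac{1}{1429368166}$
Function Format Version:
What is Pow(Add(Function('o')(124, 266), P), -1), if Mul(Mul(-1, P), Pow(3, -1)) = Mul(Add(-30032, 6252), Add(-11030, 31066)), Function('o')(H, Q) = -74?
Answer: Rational(1, 1429368166) ≈ 6.9961e-10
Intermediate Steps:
P = 1429368240 (P = Mul(-3, Mul(Add(-30032, 6252), Add(-11030, 31066))) = Mul(-3, Mul(-23780, 20036)) = Mul(-3, -476456080) = 1429368240)
Pow(Add(Function('o')(124, 266), P), -1) = Pow(Add(-74, 1429368240), -1) = Pow(1429368166, -1) = Rational(1, 1429368166)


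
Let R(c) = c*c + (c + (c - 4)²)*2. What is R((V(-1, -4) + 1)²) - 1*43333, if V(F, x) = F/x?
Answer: -11088781/256 ≈ -43316.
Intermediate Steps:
R(c) = c² + 2*c + 2*(-4 + c)² (R(c) = c² + (c + (-4 + c)²)*2 = c² + (2*c + 2*(-4 + c)²) = c² + 2*c + 2*(-4 + c)²)
R((V(-1, -4) + 1)²) - 1*43333 = (32 - 14*(-1/(-4) + 1)² + 3*((-1/(-4) + 1)²)²) - 1*43333 = (32 - 14*(-1*(-¼) + 1)² + 3*((-1*(-¼) + 1)²)²) - 43333 = (32 - 14*(¼ + 1)² + 3*((¼ + 1)²)²) - 43333 = (32 - 14*(5/4)² + 3*((5/4)²)²) - 43333 = (32 - 14*25/16 + 3*(25/16)²) - 43333 = (32 - 175/8 + 3*(625/256)) - 43333 = (32 - 175/8 + 1875/256) - 43333 = 4467/256 - 43333 = -11088781/256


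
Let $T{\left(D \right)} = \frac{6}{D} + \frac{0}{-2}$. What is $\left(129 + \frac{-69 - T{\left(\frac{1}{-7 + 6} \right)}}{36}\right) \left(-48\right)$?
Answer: $-6108$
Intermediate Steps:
$T{\left(D \right)} = \frac{6}{D}$ ($T{\left(D \right)} = \frac{6}{D} + 0 \left(- \frac{1}{2}\right) = \frac{6}{D} + 0 = \frac{6}{D}$)
$\left(129 + \frac{-69 - T{\left(\frac{1}{-7 + 6} \right)}}{36}\right) \left(-48\right) = \left(129 + \frac{-69 - \frac{6}{\frac{1}{-7 + 6}}}{36}\right) \left(-48\right) = \left(129 + \left(-69 - \frac{6}{\frac{1}{-1}}\right) \frac{1}{36}\right) \left(-48\right) = \left(129 + \left(-69 - \frac{6}{-1}\right) \frac{1}{36}\right) \left(-48\right) = \left(129 + \left(-69 - 6 \left(-1\right)\right) \frac{1}{36}\right) \left(-48\right) = \left(129 + \left(-69 - -6\right) \frac{1}{36}\right) \left(-48\right) = \left(129 + \left(-69 + 6\right) \frac{1}{36}\right) \left(-48\right) = \left(129 - \frac{7}{4}\right) \left(-48\right) = \frac{509}{4} \left(-48\right) = -6108$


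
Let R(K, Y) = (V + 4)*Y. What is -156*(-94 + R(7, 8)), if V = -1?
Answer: 10920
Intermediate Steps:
R(K, Y) = 3*Y (R(K, Y) = (-1 + 4)*Y = 3*Y)
-156*(-94 + R(7, 8)) = -156*(-94 + 3*8) = -156*(-94 + 24) = -156*(-70) = 10920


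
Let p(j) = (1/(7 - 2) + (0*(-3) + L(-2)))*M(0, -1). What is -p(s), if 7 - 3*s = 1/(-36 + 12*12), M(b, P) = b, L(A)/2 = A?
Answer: 0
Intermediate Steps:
L(A) = 2*A
s = 755/324 (s = 7/3 - 1/(3*(-36 + 12*12)) = 7/3 - 1/(3*(-36 + 144)) = 7/3 - ⅓/108 = 7/3 - ⅓*1/108 = 7/3 - 1/324 = 755/324 ≈ 2.3302)
p(j) = 0 (p(j) = (1/(7 - 2) + (0*(-3) + 2*(-2)))*0 = (1/5 + (0 - 4))*0 = (⅕ - 4)*0 = -19/5*0 = 0)
-p(s) = -1*0 = 0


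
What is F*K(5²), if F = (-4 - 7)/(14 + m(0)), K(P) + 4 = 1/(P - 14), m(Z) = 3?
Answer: 43/17 ≈ 2.5294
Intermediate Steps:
K(P) = -4 + 1/(-14 + P) (K(P) = -4 + 1/(P - 14) = -4 + 1/(-14 + P))
F = -11/17 (F = (-4 - 7)/(14 + 3) = -11/17 ≈ -0.64706)
F*K(5²) = -11*(57 - 4*5²)/(17*(-14 + 5²)) = -11*(57 - 4*25)/(17*(-14 + 25)) = -11*(57 - 100)/(17*11) = -(-43)/17 = -11/17*(-43/11) = 43/17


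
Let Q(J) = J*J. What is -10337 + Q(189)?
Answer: 25384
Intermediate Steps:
Q(J) = J²
-10337 + Q(189) = -10337 + 189² = -10337 + 35721 = 25384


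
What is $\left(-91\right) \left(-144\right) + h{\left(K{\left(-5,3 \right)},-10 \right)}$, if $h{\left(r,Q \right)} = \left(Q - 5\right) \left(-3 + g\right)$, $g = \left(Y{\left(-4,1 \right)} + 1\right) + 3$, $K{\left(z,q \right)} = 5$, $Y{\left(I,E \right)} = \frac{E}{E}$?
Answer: $13074$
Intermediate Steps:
$Y{\left(I,E \right)} = 1$
$g = 5$ ($g = \left(1 + 1\right) + 3 = 2 + 3 = 5$)
$h{\left(r,Q \right)} = -10 + 2 Q$ ($h{\left(r,Q \right)} = \left(Q - 5\right) \left(-3 + 5\right) = \left(-5 + Q\right) 2 = -10 + 2 Q$)
$\left(-91\right) \left(-144\right) + h{\left(K{\left(-5,3 \right)},-10 \right)} = \left(-91\right) \left(-144\right) + \left(-10 + 2 \left(-10\right)\right) = 13104 - 30 = 13074$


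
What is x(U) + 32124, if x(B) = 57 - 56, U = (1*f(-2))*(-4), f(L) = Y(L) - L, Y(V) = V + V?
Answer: 32125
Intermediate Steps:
Y(V) = 2*V
f(L) = L (f(L) = 2*L - L = L)
U = 8 (U = (1*(-2))*(-4) = -2*(-4) = 8)
x(B) = 1
x(U) + 32124 = 1 + 32124 = 32125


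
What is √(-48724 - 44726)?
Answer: 5*I*√3738 ≈ 305.7*I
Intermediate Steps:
√(-48724 - 44726) = √(-93450) = 5*I*√3738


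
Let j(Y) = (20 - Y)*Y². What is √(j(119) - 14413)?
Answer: 4*I*√88522 ≈ 1190.1*I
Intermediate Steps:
j(Y) = Y²*(20 - Y)
√(j(119) - 14413) = √(119²*(20 - 1*119) - 14413) = √(14161*(20 - 119) - 14413) = √(14161*(-99) - 14413) = √(-1401939 - 14413) = √(-1416352) = 4*I*√88522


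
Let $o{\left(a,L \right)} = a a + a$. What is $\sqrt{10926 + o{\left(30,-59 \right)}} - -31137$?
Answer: $31137 + 4 \sqrt{741} \approx 31246.0$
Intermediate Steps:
$o{\left(a,L \right)} = a + a^{2}$ ($o{\left(a,L \right)} = a^{2} + a = a + a^{2}$)
$\sqrt{10926 + o{\left(30,-59 \right)}} - -31137 = \sqrt{10926 + 30 \left(1 + 30\right)} - -31137 = \sqrt{10926 + 30 \cdot 31} + 31137 = \sqrt{10926 + 930} + 31137 = \sqrt{11856} + 31137 = 4 \sqrt{741} + 31137 = 31137 + 4 \sqrt{741}$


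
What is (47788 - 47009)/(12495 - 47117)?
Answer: -779/34622 ≈ -0.022500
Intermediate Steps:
(47788 - 47009)/(12495 - 47117) = 779/(-34622) = 779*(-1/34622) = -779/34622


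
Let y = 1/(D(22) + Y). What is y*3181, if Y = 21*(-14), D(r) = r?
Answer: -3181/272 ≈ -11.695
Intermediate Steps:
Y = -294
y = -1/272 (y = 1/(22 - 294) = 1/(-272) = -1/272 ≈ -0.0036765)
y*3181 = -1/272*3181 = -3181/272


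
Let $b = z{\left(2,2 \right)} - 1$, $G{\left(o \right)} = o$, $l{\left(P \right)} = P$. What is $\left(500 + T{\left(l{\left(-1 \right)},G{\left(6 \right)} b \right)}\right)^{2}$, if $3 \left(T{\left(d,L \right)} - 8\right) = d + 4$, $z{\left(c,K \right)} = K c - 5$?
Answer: $259081$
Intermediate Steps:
$z{\left(c,K \right)} = -5 + K c$
$b = -2$ ($b = \left(-5 + 2 \cdot 2\right) - 1 = \left(-5 + 4\right) - 1 = -1 - 1 = -2$)
$T{\left(d,L \right)} = \frac{28}{3} + \frac{d}{3}$ ($T{\left(d,L \right)} = 8 + \frac{d + 4}{3} = 8 + \frac{4 + d}{3} = 8 + \left(\frac{4}{3} + \frac{d}{3}\right) = \frac{28}{3} + \frac{d}{3}$)
$\left(500 + T{\left(l{\left(-1 \right)},G{\left(6 \right)} b \right)}\right)^{2} = \left(500 + \left(\frac{28}{3} + \frac{1}{3} \left(-1\right)\right)\right)^{2} = \left(500 + \left(\frac{28}{3} - \frac{1}{3}\right)\right)^{2} = \left(500 + 9\right)^{2} = 509^{2} = 259081$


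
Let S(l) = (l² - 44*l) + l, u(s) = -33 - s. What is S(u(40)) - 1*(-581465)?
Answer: 589933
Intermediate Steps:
S(l) = l² - 43*l
S(u(40)) - 1*(-581465) = (-33 - 1*40)*(-43 + (-33 - 1*40)) - 1*(-581465) = (-33 - 40)*(-43 + (-33 - 40)) + 581465 = -73*(-43 - 73) + 581465 = -73*(-116) + 581465 = 8468 + 581465 = 589933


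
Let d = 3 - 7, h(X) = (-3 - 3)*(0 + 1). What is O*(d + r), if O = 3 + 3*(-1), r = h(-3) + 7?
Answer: 0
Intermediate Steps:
h(X) = -6 (h(X) = -6*1 = -6)
r = 1 (r = -6 + 7 = 1)
O = 0 (O = 3 - 3 = 0)
d = -4
O*(d + r) = 0*(-4 + 1) = 0*(-3) = 0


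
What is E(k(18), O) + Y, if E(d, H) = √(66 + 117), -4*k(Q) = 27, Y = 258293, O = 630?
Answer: 258293 + √183 ≈ 2.5831e+5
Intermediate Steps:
k(Q) = -27/4 (k(Q) = -¼*27 = -27/4)
E(d, H) = √183
E(k(18), O) + Y = √183 + 258293 = 258293 + √183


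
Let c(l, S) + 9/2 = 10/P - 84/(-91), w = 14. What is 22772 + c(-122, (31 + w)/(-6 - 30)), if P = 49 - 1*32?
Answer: 10063903/442 ≈ 22769.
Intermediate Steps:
P = 17 (P = 49 - 32 = 17)
c(l, S) = -1321/442 (c(l, S) = -9/2 + (10/17 - 84/(-91)) = -9/2 + (10*(1/17) - 84*(-1/91)) = -9/2 + (10/17 + 12/13) = -9/2 + 334/221 = -1321/442)
22772 + c(-122, (31 + w)/(-6 - 30)) = 22772 - 1321/442 = 10063903/442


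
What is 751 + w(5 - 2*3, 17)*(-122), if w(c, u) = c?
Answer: 873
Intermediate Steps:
751 + w(5 - 2*3, 17)*(-122) = 751 + (5 - 2*3)*(-122) = 751 + (5 - 6)*(-122) = 751 - 1*(-122) = 751 + 122 = 873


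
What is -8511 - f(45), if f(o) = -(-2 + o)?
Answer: -8468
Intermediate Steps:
f(o) = 2 - o
-8511 - f(45) = -8511 - (2 - 1*45) = -8511 - (2 - 45) = -8511 - 1*(-43) = -8511 + 43 = -8468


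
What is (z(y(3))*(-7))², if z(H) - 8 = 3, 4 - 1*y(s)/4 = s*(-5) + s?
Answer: 5929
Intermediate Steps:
y(s) = 16 + 16*s (y(s) = 16 - 4*(s*(-5) + s) = 16 - 4*(-5*s + s) = 16 - (-16)*s = 16 + 16*s)
z(H) = 11 (z(H) = 8 + 3 = 11)
(z(y(3))*(-7))² = (11*(-7))² = (-77)² = 5929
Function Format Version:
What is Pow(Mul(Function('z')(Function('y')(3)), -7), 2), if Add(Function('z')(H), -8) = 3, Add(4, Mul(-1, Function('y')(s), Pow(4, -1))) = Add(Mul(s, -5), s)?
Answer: 5929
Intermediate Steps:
Function('y')(s) = Add(16, Mul(16, s)) (Function('y')(s) = Add(16, Mul(-4, Add(Mul(s, -5), s))) = Add(16, Mul(-4, Add(Mul(-5, s), s))) = Add(16, Mul(-4, Mul(-4, s))) = Add(16, Mul(16, s)))
Function('z')(H) = 11 (Function('z')(H) = Add(8, 3) = 11)
Pow(Mul(Function('z')(Function('y')(3)), -7), 2) = Pow(Mul(11, -7), 2) = Pow(-77, 2) = 5929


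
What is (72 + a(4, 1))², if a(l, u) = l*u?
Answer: 5776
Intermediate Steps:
(72 + a(4, 1))² = (72 + 4*1)² = (72 + 4)² = 76² = 5776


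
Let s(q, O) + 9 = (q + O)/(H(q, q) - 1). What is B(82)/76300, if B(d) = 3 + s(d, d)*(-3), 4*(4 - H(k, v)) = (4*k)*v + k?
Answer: 202737/514376450 ≈ 0.00039414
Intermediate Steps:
H(k, v) = 4 - k/4 - k*v (H(k, v) = 4 - ((4*k)*v + k)/4 = 4 - (4*k*v + k)/4 = 4 - (k + 4*k*v)/4 = 4 + (-k/4 - k*v) = 4 - k/4 - k*v)
s(q, O) = -9 + (O + q)/(3 - q² - q/4) (s(q, O) = -9 + (q + O)/((4 - q/4 - q*q) - 1) = -9 + (O + q)/((4 - q/4 - q²) - 1) = -9 + (O + q)/((4 - q² - q/4) - 1) = -9 + (O + q)/(3 - q² - q/4))
B(d) = 3 - 3*(108 - 36*d² - 17*d)/(-12 + d + 4*d²) (B(d) = 3 + ((108 - 36*d² - 13*d - 4*d)/(-12 + d + 4*d²))*(-3) = 3 + ((108 - 36*d² - 17*d)/(-12 + d + 4*d²))*(-3) = 3 - 3*(108 - 36*d² - 17*d)/(-12 + d + 4*d²))
B(82)/76300 = (6*(-60 + 9*82 + 20*82²)/(-12 + 82 + 4*82²))/76300 = (6*(-60 + 738 + 20*6724)/(-12 + 82 + 4*6724))*(1/76300) = (6*(-60 + 738 + 134480)/(-12 + 82 + 26896))*(1/76300) = (6*135158/26966)*(1/76300) = (6*(1/26966)*135158)*(1/76300) = (405474/13483)*(1/76300) = 202737/514376450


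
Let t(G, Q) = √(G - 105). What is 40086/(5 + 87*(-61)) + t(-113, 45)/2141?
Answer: -20043/2651 + I*√218/2141 ≈ -7.5605 + 0.0068962*I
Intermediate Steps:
t(G, Q) = √(-105 + G)
40086/(5 + 87*(-61)) + t(-113, 45)/2141 = 40086/(5 + 87*(-61)) + √(-105 - 113)/2141 = 40086/(5 - 5307) + √(-218)*(1/2141) = 40086/(-5302) + (I*√218)*(1/2141) = 40086*(-1/5302) + I*√218/2141 = -20043/2651 + I*√218/2141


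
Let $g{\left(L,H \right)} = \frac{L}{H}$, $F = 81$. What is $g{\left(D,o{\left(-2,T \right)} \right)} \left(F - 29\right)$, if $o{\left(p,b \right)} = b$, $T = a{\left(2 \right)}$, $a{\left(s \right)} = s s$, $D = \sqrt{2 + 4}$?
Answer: $13 \sqrt{6} \approx 31.843$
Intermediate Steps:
$D = \sqrt{6} \approx 2.4495$
$a{\left(s \right)} = s^{2}$
$T = 4$ ($T = 2^{2} = 4$)
$g{\left(D,o{\left(-2,T \right)} \right)} \left(F - 29\right) = \frac{\sqrt{6}}{4} \left(81 - 29\right) = \sqrt{6} \cdot \frac{1}{4} \cdot 52 = \frac{\sqrt{6}}{4} \cdot 52 = 13 \sqrt{6}$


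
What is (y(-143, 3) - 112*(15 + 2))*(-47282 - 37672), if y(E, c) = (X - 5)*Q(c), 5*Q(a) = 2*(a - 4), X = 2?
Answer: 808252356/5 ≈ 1.6165e+8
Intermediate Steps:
Q(a) = -8/5 + 2*a/5 (Q(a) = (2*(a - 4))/5 = (2*(-4 + a))/5 = (-8 + 2*a)/5 = -8/5 + 2*a/5)
y(E, c) = 24/5 - 6*c/5 (y(E, c) = (2 - 5)*(-8/5 + 2*c/5) = -3*(-8/5 + 2*c/5) = 24/5 - 6*c/5)
(y(-143, 3) - 112*(15 + 2))*(-47282 - 37672) = ((24/5 - 6/5*3) - 112*(15 + 2))*(-47282 - 37672) = ((24/5 - 18/5) - 112*17)*(-84954) = (6/5 - 1904)*(-84954) = -9514/5*(-84954) = 808252356/5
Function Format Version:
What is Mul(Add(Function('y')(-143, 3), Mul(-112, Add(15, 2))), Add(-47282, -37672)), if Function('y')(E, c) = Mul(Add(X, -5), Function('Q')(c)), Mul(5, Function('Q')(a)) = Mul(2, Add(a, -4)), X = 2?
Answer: Rational(808252356, 5) ≈ 1.6165e+8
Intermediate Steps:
Function('Q')(a) = Add(Rational(-8, 5), Mul(Rational(2, 5), a)) (Function('Q')(a) = Mul(Rational(1, 5), Mul(2, Add(a, -4))) = Mul(Rational(1, 5), Mul(2, Add(-4, a))) = Mul(Rational(1, 5), Add(-8, Mul(2, a))) = Add(Rational(-8, 5), Mul(Rational(2, 5), a)))
Function('y')(E, c) = Add(Rational(24, 5), Mul(Rational(-6, 5), c)) (Function('y')(E, c) = Mul(Add(2, -5), Add(Rational(-8, 5), Mul(Rational(2, 5), c))) = Mul(-3, Add(Rational(-8, 5), Mul(Rational(2, 5), c))) = Add(Rational(24, 5), Mul(Rational(-6, 5), c)))
Mul(Add(Function('y')(-143, 3), Mul(-112, Add(15, 2))), Add(-47282, -37672)) = Mul(Add(Add(Rational(24, 5), Mul(Rational(-6, 5), 3)), Mul(-112, Add(15, 2))), Add(-47282, -37672)) = Mul(Add(Add(Rational(24, 5), Rational(-18, 5)), Mul(-112, 17)), -84954) = Mul(Add(Rational(6, 5), -1904), -84954) = Mul(Rational(-9514, 5), -84954) = Rational(808252356, 5)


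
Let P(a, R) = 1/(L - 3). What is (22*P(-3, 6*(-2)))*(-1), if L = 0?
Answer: 22/3 ≈ 7.3333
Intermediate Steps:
P(a, R) = -1/3 (P(a, R) = 1/(0 - 3) = 1/(-3) = -1/3)
(22*P(-3, 6*(-2)))*(-1) = (22*(-1/3))*(-1) = -22/3*(-1) = 22/3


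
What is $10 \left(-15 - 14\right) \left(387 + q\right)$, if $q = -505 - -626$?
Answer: $-147320$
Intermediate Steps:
$q = 121$ ($q = -505 + 626 = 121$)
$10 \left(-15 - 14\right) \left(387 + q\right) = 10 \left(-15 - 14\right) \left(387 + 121\right) = 10 \left(-29\right) 508 = \left(-290\right) 508 = -147320$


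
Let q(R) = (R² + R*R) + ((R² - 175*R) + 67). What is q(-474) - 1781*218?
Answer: 368787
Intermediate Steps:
q(R) = 67 - 175*R + 3*R² (q(R) = (R² + R²) + (67 + R² - 175*R) = 2*R² + (67 + R² - 175*R) = 67 - 175*R + 3*R²)
q(-474) - 1781*218 = (67 - 175*(-474) + 3*(-474)²) - 1781*218 = (67 + 82950 + 3*224676) - 388258 = (67 + 82950 + 674028) - 388258 = 757045 - 388258 = 368787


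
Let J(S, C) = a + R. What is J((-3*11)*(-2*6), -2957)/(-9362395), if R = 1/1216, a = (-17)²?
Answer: -70285/2276934464 ≈ -3.0868e-5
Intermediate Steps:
a = 289
R = 1/1216 ≈ 0.00082237
J(S, C) = 351425/1216 (J(S, C) = 289 + 1/1216 = 351425/1216)
J((-3*11)*(-2*6), -2957)/(-9362395) = (351425/1216)/(-9362395) = (351425/1216)*(-1/9362395) = -70285/2276934464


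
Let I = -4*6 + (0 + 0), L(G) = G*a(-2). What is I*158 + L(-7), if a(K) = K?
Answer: -3778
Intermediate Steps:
L(G) = -2*G (L(G) = G*(-2) = -2*G)
I = -24 (I = -24 + 0 = -24)
I*158 + L(-7) = -24*158 - 2*(-7) = -3792 + 14 = -3778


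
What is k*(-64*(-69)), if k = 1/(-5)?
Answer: -4416/5 ≈ -883.20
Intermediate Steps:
k = -⅕ ≈ -0.20000
k*(-64*(-69)) = -(-64)*(-69)/5 = -⅕*4416 = -4416/5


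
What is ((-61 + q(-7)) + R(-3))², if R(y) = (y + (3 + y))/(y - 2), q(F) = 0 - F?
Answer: 71289/25 ≈ 2851.6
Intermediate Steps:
q(F) = -F
R(y) = (3 + 2*y)/(-2 + y)
((-61 + q(-7)) + R(-3))² = ((-61 - 1*(-7)) + (3 + 2*(-3))/(-2 - 3))² = ((-61 + 7) + (3 - 6)/(-5))² = (-54 - ⅕*(-3))² = (-54 + ⅗)² = (-267/5)² = 71289/25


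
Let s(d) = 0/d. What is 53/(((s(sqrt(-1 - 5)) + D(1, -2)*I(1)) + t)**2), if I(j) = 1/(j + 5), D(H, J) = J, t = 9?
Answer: 477/676 ≈ 0.70562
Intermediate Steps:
s(d) = 0
I(j) = 1/(5 + j)
53/(((s(sqrt(-1 - 5)) + D(1, -2)*I(1)) + t)**2) = 53/(((0 - 2/(5 + 1)) + 9)**2) = 53/(((0 - 2/6) + 9)**2) = 53/(((0 - 2*1/6) + 9)**2) = 53/(((0 - 1/3) + 9)**2) = 53/((-1/3 + 9)**2) = 53/((26/3)**2) = 53/(676/9) = 53*(9/676) = 477/676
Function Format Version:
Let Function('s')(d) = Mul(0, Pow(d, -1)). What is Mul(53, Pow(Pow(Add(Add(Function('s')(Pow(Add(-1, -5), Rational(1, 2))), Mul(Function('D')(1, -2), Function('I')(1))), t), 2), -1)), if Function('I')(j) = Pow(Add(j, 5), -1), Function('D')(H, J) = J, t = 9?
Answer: Rational(477, 676) ≈ 0.70562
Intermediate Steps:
Function('s')(d) = 0
Function('I')(j) = Pow(Add(5, j), -1)
Mul(53, Pow(Pow(Add(Add(Function('s')(Pow(Add(-1, -5), Rational(1, 2))), Mul(Function('D')(1, -2), Function('I')(1))), t), 2), -1)) = Mul(53, Pow(Pow(Add(Add(0, Mul(-2, Pow(Add(5, 1), -1))), 9), 2), -1)) = Mul(53, Pow(Pow(Add(Add(0, Mul(-2, Pow(6, -1))), 9), 2), -1)) = Mul(53, Pow(Pow(Add(Add(0, Mul(-2, Rational(1, 6))), 9), 2), -1)) = Mul(53, Pow(Pow(Add(Add(0, Rational(-1, 3)), 9), 2), -1)) = Mul(53, Pow(Pow(Add(Rational(-1, 3), 9), 2), -1)) = Mul(53, Pow(Pow(Rational(26, 3), 2), -1)) = Mul(53, Pow(Rational(676, 9), -1)) = Mul(53, Rational(9, 676)) = Rational(477, 676)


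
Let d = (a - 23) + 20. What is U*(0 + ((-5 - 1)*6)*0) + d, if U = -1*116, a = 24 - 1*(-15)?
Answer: 36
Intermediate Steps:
a = 39 (a = 24 + 15 = 39)
U = -116
d = 36 (d = (39 - 23) + 20 = 16 + 20 = 36)
U*(0 + ((-5 - 1)*6)*0) + d = -116*(0 + ((-5 - 1)*6)*0) + 36 = -116*(0 - 6*6*0) + 36 = -116*(0 - 36*0) + 36 = -116*(0 + 0) + 36 = -116*0 + 36 = 0 + 36 = 36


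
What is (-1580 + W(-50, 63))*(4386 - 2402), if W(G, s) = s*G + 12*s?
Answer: -7884416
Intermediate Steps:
W(G, s) = 12*s + G*s (W(G, s) = G*s + 12*s = 12*s + G*s)
(-1580 + W(-50, 63))*(4386 - 2402) = (-1580 + 63*(12 - 50))*(4386 - 2402) = (-1580 + 63*(-38))*1984 = (-1580 - 2394)*1984 = -3974*1984 = -7884416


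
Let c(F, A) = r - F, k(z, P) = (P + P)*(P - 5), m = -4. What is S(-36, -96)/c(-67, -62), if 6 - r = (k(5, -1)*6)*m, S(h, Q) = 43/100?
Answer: 43/36100 ≈ 0.0011911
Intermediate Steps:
S(h, Q) = 43/100 (S(h, Q) = 43*(1/100) = 43/100)
k(z, P) = 2*P*(-5 + P) (k(z, P) = (2*P)*(-5 + P) = 2*P*(-5 + P))
r = 294 (r = 6 - (2*(-1)*(-5 - 1))*6*(-4) = 6 - (2*(-1)*(-6))*6*(-4) = 6 - 12*6*(-4) = 6 - 72*(-4) = 6 - 1*(-288) = 6 + 288 = 294)
c(F, A) = 294 - F
S(-36, -96)/c(-67, -62) = 43/(100*(294 - 1*(-67))) = 43/(100*(294 + 67)) = (43/100)/361 = (43/100)*(1/361) = 43/36100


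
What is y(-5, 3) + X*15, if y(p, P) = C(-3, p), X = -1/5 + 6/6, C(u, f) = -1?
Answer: 11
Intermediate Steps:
X = ⅘ (X = -1*⅕ + 6*(⅙) = -⅕ + 1 = ⅘ ≈ 0.80000)
y(p, P) = -1
y(-5, 3) + X*15 = -1 + (⅘)*15 = -1 + 12 = 11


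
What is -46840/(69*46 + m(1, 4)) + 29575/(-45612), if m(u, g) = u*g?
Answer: -159318245/10353924 ≈ -15.387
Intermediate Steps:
m(u, g) = g*u
-46840/(69*46 + m(1, 4)) + 29575/(-45612) = -46840/(69*46 + 4*1) + 29575/(-45612) = -46840/(3174 + 4) + 29575*(-1/45612) = -46840/3178 - 4225/6516 = -46840*1/3178 - 4225/6516 = -23420/1589 - 4225/6516 = -159318245/10353924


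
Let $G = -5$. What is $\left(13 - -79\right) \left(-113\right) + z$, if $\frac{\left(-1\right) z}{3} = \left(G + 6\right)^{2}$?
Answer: $-10399$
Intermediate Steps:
$z = -3$ ($z = - 3 \left(-5 + 6\right)^{2} = - 3 \cdot 1^{2} = \left(-3\right) 1 = -3$)
$\left(13 - -79\right) \left(-113\right) + z = \left(13 - -79\right) \left(-113\right) - 3 = \left(13 + 79\right) \left(-113\right) - 3 = 92 \left(-113\right) - 3 = -10396 - 3 = -10399$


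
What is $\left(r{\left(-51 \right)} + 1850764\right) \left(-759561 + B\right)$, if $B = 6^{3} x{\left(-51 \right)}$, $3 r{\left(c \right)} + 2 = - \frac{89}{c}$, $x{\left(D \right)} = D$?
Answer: $- \frac{72733961373061}{51} \approx -1.4262 \cdot 10^{12}$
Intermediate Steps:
$r{\left(c \right)} = - \frac{2}{3} - \frac{89}{3 c}$ ($r{\left(c \right)} = - \frac{2}{3} + \frac{\left(-89\right) \frac{1}{c}}{3} = - \frac{2}{3} - \frac{89}{3 c}$)
$B = -11016$ ($B = 6^{3} \left(-51\right) = 216 \left(-51\right) = -11016$)
$\left(r{\left(-51 \right)} + 1850764\right) \left(-759561 + B\right) = \left(\frac{-89 - -102}{3 \left(-51\right)} + 1850764\right) \left(-759561 - 11016\right) = \left(\frac{1}{3} \left(- \frac{1}{51}\right) \left(-89 + 102\right) + 1850764\right) \left(-770577\right) = \left(\frac{1}{3} \left(- \frac{1}{51}\right) 13 + 1850764\right) \left(-770577\right) = \left(- \frac{13}{153} + 1850764\right) \left(-770577\right) = \frac{283166879}{153} \left(-770577\right) = - \frac{72733961373061}{51}$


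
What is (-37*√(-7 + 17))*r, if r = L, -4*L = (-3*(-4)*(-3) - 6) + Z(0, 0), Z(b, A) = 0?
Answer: -777*√10/2 ≈ -1228.5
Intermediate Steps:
L = 21/2 (L = -((-3*(-4)*(-3) - 6) + 0)/4 = -((12*(-3) - 6) + 0)/4 = -((-36 - 6) + 0)/4 = -(-42 + 0)/4 = -¼*(-42) = 21/2 ≈ 10.500)
r = 21/2 ≈ 10.500
(-37*√(-7 + 17))*r = -37*√(-7 + 17)*(21/2) = -37*√10*(21/2) = -777*√10/2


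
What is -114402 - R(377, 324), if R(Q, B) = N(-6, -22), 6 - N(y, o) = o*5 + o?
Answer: -114540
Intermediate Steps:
N(y, o) = 6 - 6*o (N(y, o) = 6 - (o*5 + o) = 6 - (5*o + o) = 6 - 6*o)
R(Q, B) = 138 (R(Q, B) = 6 - 6*(-22) = 6 + 132 = 138)
-114402 - R(377, 324) = -114402 - 1*138 = -114402 - 138 = -114540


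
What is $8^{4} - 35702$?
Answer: $-31606$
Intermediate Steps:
$8^{4} - 35702 = 4096 - 35702 = -31606$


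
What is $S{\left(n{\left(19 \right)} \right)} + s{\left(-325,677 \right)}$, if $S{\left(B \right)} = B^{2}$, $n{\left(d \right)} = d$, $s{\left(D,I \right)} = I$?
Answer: $1038$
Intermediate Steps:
$S{\left(n{\left(19 \right)} \right)} + s{\left(-325,677 \right)} = 19^{2} + 677 = 361 + 677 = 1038$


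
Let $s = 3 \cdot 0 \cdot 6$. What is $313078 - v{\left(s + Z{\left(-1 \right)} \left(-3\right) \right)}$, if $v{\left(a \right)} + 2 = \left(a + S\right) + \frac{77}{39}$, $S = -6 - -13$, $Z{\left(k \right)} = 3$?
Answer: $\frac{12210121}{39} \approx 3.1308 \cdot 10^{5}$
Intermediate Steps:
$s = 0$ ($s = 0 \cdot 6 = 0$)
$S = 7$ ($S = -6 + 13 = 7$)
$v{\left(a \right)} = \frac{272}{39} + a$ ($v{\left(a \right)} = -2 + \left(\left(a + 7\right) + \frac{77}{39}\right) = -2 + \left(\left(7 + a\right) + 77 \cdot \frac{1}{39}\right) = -2 + \left(\left(7 + a\right) + \frac{77}{39}\right) = -2 + \left(\frac{350}{39} + a\right) = \frac{272}{39} + a$)
$313078 - v{\left(s + Z{\left(-1 \right)} \left(-3\right) \right)} = 313078 - \left(\frac{272}{39} + \left(0 + 3 \left(-3\right)\right)\right) = 313078 - \left(\frac{272}{39} + \left(0 - 9\right)\right) = 313078 - \left(\frac{272}{39} - 9\right) = 313078 - - \frac{79}{39} = 313078 + \frac{79}{39} = \frac{12210121}{39}$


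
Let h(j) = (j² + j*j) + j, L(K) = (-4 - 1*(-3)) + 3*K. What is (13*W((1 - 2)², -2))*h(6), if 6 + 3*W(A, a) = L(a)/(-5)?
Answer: -7774/5 ≈ -1554.8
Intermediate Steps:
L(K) = -1 + 3*K (L(K) = (-4 + 3) + 3*K = -1 + 3*K)
W(A, a) = -29/15 - a/5 (W(A, a) = -2 + ((-1 + 3*a)/(-5))/3 = -2 + ((-1 + 3*a)*(-⅕))/3 = -2 + (⅕ - 3*a/5)/3 = -2 + (1/15 - a/5) = -29/15 - a/5)
h(j) = j + 2*j² (h(j) = (j² + j²) + j = 2*j² + j = j + 2*j²)
(13*W((1 - 2)², -2))*h(6) = (13*(-29/15 - ⅕*(-2)))*(6*(1 + 2*6)) = (13*(-29/15 + ⅖))*(6*(1 + 12)) = (13*(-23/15))*(6*13) = -299/15*78 = -7774/5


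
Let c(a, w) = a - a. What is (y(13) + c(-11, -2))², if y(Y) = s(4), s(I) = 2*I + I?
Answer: 144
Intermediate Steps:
s(I) = 3*I
y(Y) = 12 (y(Y) = 3*4 = 12)
c(a, w) = 0
(y(13) + c(-11, -2))² = (12 + 0)² = 12² = 144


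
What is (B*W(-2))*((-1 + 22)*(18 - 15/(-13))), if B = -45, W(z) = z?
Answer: 470610/13 ≈ 36201.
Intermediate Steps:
(B*W(-2))*((-1 + 22)*(18 - 15/(-13))) = (-45*(-2))*((-1 + 22)*(18 - 15/(-13))) = 90*(21*(18 - 15*(-1/13))) = 90*(21*(18 + 15/13)) = 90*(21*(249/13)) = 90*(5229/13) = 470610/13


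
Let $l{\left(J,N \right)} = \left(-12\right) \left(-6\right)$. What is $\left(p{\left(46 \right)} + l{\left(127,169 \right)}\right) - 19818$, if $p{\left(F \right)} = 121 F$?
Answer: $-14180$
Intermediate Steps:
$l{\left(J,N \right)} = 72$
$\left(p{\left(46 \right)} + l{\left(127,169 \right)}\right) - 19818 = \left(121 \cdot 46 + 72\right) - 19818 = \left(5566 + 72\right) - 19818 = 5638 - 19818 = -14180$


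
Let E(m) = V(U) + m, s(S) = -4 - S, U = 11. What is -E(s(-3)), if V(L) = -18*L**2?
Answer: 2179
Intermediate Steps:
E(m) = -2178 + m (E(m) = -18*11**2 + m = -18*121 + m = -2178 + m)
-E(s(-3)) = -(-2178 + (-4 - 1*(-3))) = -(-2178 + (-4 + 3)) = -(-2178 - 1) = -1*(-2179) = 2179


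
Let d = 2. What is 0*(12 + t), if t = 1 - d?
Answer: 0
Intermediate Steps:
t = -1 (t = 1 - 1*2 = 1 - 2 = -1)
0*(12 + t) = 0*(12 - 1) = 0*11 = 0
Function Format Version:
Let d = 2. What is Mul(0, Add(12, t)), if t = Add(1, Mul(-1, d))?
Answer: 0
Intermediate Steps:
t = -1 (t = Add(1, Mul(-1, 2)) = Add(1, -2) = -1)
Mul(0, Add(12, t)) = Mul(0, Add(12, -1)) = Mul(0, 11) = 0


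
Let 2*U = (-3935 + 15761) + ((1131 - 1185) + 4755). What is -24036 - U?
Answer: -64599/2 ≈ -32300.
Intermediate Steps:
U = 16527/2 (U = ((-3935 + 15761) + ((1131 - 1185) + 4755))/2 = (11826 + (-54 + 4755))/2 = (11826 + 4701)/2 = (½)*16527 = 16527/2 ≈ 8263.5)
-24036 - U = -24036 - 1*16527/2 = -24036 - 16527/2 = -64599/2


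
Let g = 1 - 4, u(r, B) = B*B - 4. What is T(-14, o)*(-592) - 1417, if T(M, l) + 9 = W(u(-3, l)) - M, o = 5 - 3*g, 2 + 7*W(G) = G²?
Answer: -3121849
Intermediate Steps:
u(r, B) = -4 + B² (u(r, B) = B² - 4 = -4 + B²)
W(G) = -2/7 + G²/7
g = -3
o = 14 (o = 5 - 3*(-3) = 5 + 9 = 14)
T(M, l) = -65/7 - M + (-4 + l²)²/7 (T(M, l) = -9 + ((-2/7 + (-4 + l²)²/7) - M) = -9 + (-2/7 - M + (-4 + l²)²/7) = -65/7 - M + (-4 + l²)²/7)
T(-14, o)*(-592) - 1417 = (-65/7 - 1*(-14) + (-4 + 14²)²/7)*(-592) - 1417 = (-65/7 + 14 + (-4 + 196)²/7)*(-592) - 1417 = (-65/7 + 14 + (⅐)*192²)*(-592) - 1417 = (-65/7 + 14 + (⅐)*36864)*(-592) - 1417 = (-65/7 + 14 + 36864/7)*(-592) - 1417 = 5271*(-592) - 1417 = -3120432 - 1417 = -3121849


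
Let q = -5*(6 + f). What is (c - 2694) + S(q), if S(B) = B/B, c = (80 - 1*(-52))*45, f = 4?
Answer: 3247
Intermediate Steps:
q = -50 (q = -5*(6 + 4) = -5*10 = -50)
c = 5940 (c = (80 + 52)*45 = 132*45 = 5940)
S(B) = 1
(c - 2694) + S(q) = (5940 - 2694) + 1 = 3246 + 1 = 3247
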